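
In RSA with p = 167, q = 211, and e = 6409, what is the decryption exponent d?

1969

φ(n) = (p−1)(q−1) = 166·210 = 34860.
Need d with 6409·d ≡ 1 (mod 34860). Apply the extended Euclidean algorithm:
34860 = 5·6409 + 2815
6409 = 2·2815 + 779
2815 = 3·779 + 478
779 = 1·478 + 301
478 = 1·301 + 177
301 = 1·177 + 124
177 = 1·124 + 53
124 = 2·53 + 18
53 = 2·18 + 17
18 = 1·17 + 1
17 = 17·1 + 0
Back-substitute:
1 = 18 − 17
1 = −53 + 3·18
1 = 3·124 − 7·53
1 = −7·177 + 10·124
1 = 10·301 − 17·177
1 = −17·478 + 27·301
1 = 27·779 − 44·478
1 = −44·2815 + 159·779
1 = 159·6409 − 362·2815
1 = −362·34860 + 1969·6409
So 6409·1969 ≡ 1 (mod 34860), hence d = 1969.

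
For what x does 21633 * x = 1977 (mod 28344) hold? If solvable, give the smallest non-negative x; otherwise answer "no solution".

First find gcd(21633, 28344):
28344 = 1×21633 + 6711
21633 = 3×6711 + 1500
6711 = 4×1500 + 711
1500 = 2×711 + 78
711 = 9×78 + 9
78 = 8×9 + 6
9 = 1×6 + 3
6 = 2×3 + 0
gcd = 3 and 3 | 1977, so solutions exist. Divide through by 3: 7211x ≡ 659 (mod 9448).
Now find 7211⁻¹ mod 9448:
9448 = 1·7211 + 2237
7211 = 3·2237 + 500
2237 = 4·500 + 237
500 = 2·237 + 26
237 = 9·26 + 3
26 = 8·3 + 2
3 = 1·2 + 1
2 = 2·1 + 0
Back-substitute:
1 = 3 − 2
1 = −26 + 9·3
1 = 9·237 − 82·26
1 = −82·500 + 173·237
1 = 173·2237 − 774·500
1 = −774·7211 + 2495·2237
1 = 2495·9448 − 3269·7211
So 7211·(-3269) ≡ 1 (mod 9448), i.e. 7211⁻¹ ≡ 6179.
Then x ≡ 6179·659 ≡ 9321 (mod 9448); the smallest non-negative solution is x = 9321.

9321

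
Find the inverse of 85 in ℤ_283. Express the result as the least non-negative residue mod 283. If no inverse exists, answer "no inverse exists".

10

Run Euclid on (283, 85):
283 = 3×85 + 28
85 = 3×28 + 1
28 = 28×1 + 0
Since gcd(85, 283) = 1, back-substitute to write 1 as a combination:
1 = 85 − 3·28
1 = −3·283 + 10·85
So 85·10 ≡ 1 (mod 283).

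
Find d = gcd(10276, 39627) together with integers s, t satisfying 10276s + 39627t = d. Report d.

Euclidean algorithm:
39627 = 3*10276 + 8799
10276 = 1*8799 + 1477
8799 = 5*1477 + 1414
1477 = 1*1414 + 63
1414 = 22*63 + 28
63 = 2*28 + 7
28 = 4*7 + 0
gcd(10276, 39627) = 7.
Express as a combination:
7 = 63 − 2·28
7 = −2·1414 + 45·63
7 = 45·1477 − 47·1414
7 = −47·8799 + 280·1477
7 = 280·10276 − 327·8799
7 = −327·39627 + 1261·10276
So 7 = (-327)·39627 + (1261)·10276.

7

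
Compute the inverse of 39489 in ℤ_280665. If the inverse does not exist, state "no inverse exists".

Euclidean algorithm on 280665, 39489:
280665 = 7×39489 + 4242
39489 = 9×4242 + 1311
4242 = 3×1311 + 309
1311 = 4×309 + 75
309 = 4×75 + 9
75 = 8×9 + 3
9 = 3×3 + 0
Since gcd = 3 > 1, 39489 is not a unit mod 280665.

no inverse exists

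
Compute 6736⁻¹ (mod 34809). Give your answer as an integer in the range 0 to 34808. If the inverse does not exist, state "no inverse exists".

Run Euclid on (34809, 6736):
34809 = 5·6736 + 1129
6736 = 5·1129 + 1091
1129 = 1·1091 + 38
1091 = 28·38 + 27
38 = 1·27 + 11
27 = 2·11 + 5
11 = 2·5 + 1
5 = 5·1 + 0
Since gcd(6736, 34809) = 1, back-substitute to write 1 as a combination:
1 = 11 − 2·5
1 = −2·27 + 5·11
1 = 5·38 − 7·27
1 = −7·1091 + 201·38
1 = 201·1129 − 208·1091
1 = −208·6736 + 1241·1129
1 = 1241·34809 − 6413·6736
Hence 6736⁻¹ ≡ -6413 ≡ 28396 (mod 34809).

28396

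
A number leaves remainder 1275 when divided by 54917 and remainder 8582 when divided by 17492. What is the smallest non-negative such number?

Write x = 1275 + 54917·k. Then 54917·k ≡ 8582 − 1275 ≡ 7307 (mod 17492).
Need 54917⁻¹ mod 17492. Extended Euclid on (17492, 2441):
17492 = 7×2441 + 405
2441 = 6×405 + 11
405 = 36×11 + 9
11 = 1×9 + 2
9 = 4×2 + 1
2 = 2×1 + 0
Back-substitute:
1 = 9 − 4·2
1 = −4·11 + 5·9
1 = 5·405 − 184·11
1 = −184·2441 + 1109·405
1 = 1109·17492 − 7947·2441
54917⁻¹ ≡ 9545 (mod 17492), so k ≡ 9545·7307 ≡ 4711 (mod 17492).
x = 1275 + 54917·4711 = 258715262.

258715262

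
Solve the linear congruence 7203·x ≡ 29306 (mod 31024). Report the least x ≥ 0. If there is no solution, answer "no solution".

gcd(7203, 31024):
31024 = 4*7203 + 2212
7203 = 3*2212 + 567
2212 = 3*567 + 511
567 = 1*511 + 56
511 = 9*56 + 7
56 = 8*7 + 0
gcd = 7, but 7 ∤ 29306, so the congruence has no solution.

no solution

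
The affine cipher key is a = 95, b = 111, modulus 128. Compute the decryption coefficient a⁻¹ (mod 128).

31

Apply the Euclidean algorithm to 128 and 95:
128 = 1×95 + 33
95 = 2×33 + 29
33 = 1×29 + 4
29 = 7×4 + 1
4 = 4×1 + 0
Since gcd(95, 128) = 1, back-substitute to write 1 as a combination:
1 = 29 − 7·4
1 = −7·33 + 8·29
1 = 8·95 − 23·33
1 = −23·128 + 31·95
So 95·31 ≡ 1 (mod 128).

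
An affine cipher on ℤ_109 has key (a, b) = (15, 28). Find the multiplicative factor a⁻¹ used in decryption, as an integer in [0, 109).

gcd(109, 15) by repeated division:
109 = 7*15 + 4
15 = 3*4 + 3
4 = 1*3 + 1
3 = 3*1 + 0
gcd = 1, so the inverse exists. Back-substitute:
1 = 4 − 3
1 = −15 + 4·4
1 = 4·109 − 29·15
So 15·(-29) ≡ 1 (mod 109), and -29 ≡ 80 (mod 109).

80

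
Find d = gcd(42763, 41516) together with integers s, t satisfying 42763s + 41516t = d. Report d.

1

Repeated division:
42763 = 1×41516 + 1247
41516 = 33×1247 + 365
1247 = 3×365 + 152
365 = 2×152 + 61
152 = 2×61 + 30
61 = 2×30 + 1
30 = 30×1 + 0
gcd(42763, 41516) = 1.
Express as a combination:
1 = 61 − 2·30
1 = −2·152 + 5·61
1 = 5·365 − 12·152
1 = −12·1247 + 41·365
1 = 41·41516 − 1365·1247
1 = −1365·42763 + 1406·41516
So 1 = (-1365)·42763 + (1406)·41516.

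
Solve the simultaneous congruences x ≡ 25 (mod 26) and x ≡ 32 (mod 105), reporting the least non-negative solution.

Write x = 25 + 26·k. Then 26·k ≡ 32 − 25 ≡ 7 (mod 105).
Need 26⁻¹ mod 105. Extended Euclid on (105, 26):
105 = 4×26 + 1
26 = 26×1 + 0
Back-substitute:
1 = 105 − 4·26
26⁻¹ ≡ 101 (mod 105), so k ≡ 101·7 ≡ 77 (mod 105).
x = 25 + 26·77 = 2027.

2027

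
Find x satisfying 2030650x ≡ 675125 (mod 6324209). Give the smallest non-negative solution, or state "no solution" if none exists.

1964627

First find gcd(2030650, 6324209):
6324209 = 3*2030650 + 232259
2030650 = 8*232259 + 172578
232259 = 1*172578 + 59681
172578 = 2*59681 + 53216
59681 = 1*53216 + 6465
53216 = 8*6465 + 1496
6465 = 4*1496 + 481
1496 = 3*481 + 53
481 = 9*53 + 4
53 = 13*4 + 1
4 = 4*1 + 0
gcd = 1, so a unique solution mod 6324209 exists.
Back-substitute for the Bézout coefficients:
1 = 53 − 13·4
1 = −13·481 + 118·53
1 = 118·1496 − 367·481
1 = −367·6465 + 1586·1496
1 = 1586·53216 − 13055·6465
1 = −13055·59681 + 14641·53216
1 = 14641·172578 − 42337·59681
1 = −42337·232259 + 56978·172578
1 = 56978·2030650 − 498161·232259
1 = −498161·6324209 + 1551461·2030650
So 2030650·(1551461) ≡ 1 (mod 6324209), giving 2030650⁻¹ ≡ 1551461.
x ≡ 2030650⁻¹·675125 ≡ 1551461·675125 ≡ 1964627 (mod 6324209).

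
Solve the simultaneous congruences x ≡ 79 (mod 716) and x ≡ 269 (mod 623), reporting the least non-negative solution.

193399

Write x = 79 + 716·k. Then 716·k ≡ 269 − 79 ≡ 190 (mod 623).
Need 716⁻¹ mod 623. Extended Euclid on (623, 93):
623 = 6*93 + 65
93 = 1*65 + 28
65 = 2*28 + 9
28 = 3*9 + 1
9 = 9*1 + 0
Back-substitute:
1 = 28 − 3·9
1 = −3·65 + 7·28
1 = 7·93 − 10·65
1 = −10·623 + 67·93
716⁻¹ ≡ 67 (mod 623), so k ≡ 67·190 ≡ 270 (mod 623).
x = 79 + 716·270 = 193399.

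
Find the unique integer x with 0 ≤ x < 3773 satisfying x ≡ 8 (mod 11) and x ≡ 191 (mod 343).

Write x = 8 + 11·k. Then 11·k ≡ 191 − 8 ≡ 183 (mod 343).
Need 11⁻¹ mod 343. Extended Euclid on (343, 11):
343 = 31·11 + 2
11 = 5·2 + 1
2 = 2·1 + 0
Back-substitute:
1 = 11 − 5·2
1 = −5·343 + 156·11
11⁻¹ ≡ 156 (mod 343), so k ≡ 156·183 ≡ 79 (mod 343).
x = 8 + 11·79 = 877.

877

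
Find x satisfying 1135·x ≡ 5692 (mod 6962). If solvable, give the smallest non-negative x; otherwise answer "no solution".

First find gcd(1135, 6962):
6962 = 6*1135 + 152
1135 = 7*152 + 71
152 = 2*71 + 10
71 = 7*10 + 1
10 = 10*1 + 0
gcd = 1, so a unique solution mod 6962 exists.
Back-substitute for the Bézout coefficients:
1 = 71 − 7·10
1 = −7·152 + 15·71
1 = 15·1135 − 112·152
1 = −112·6962 + 687·1135
So 1135·(687) ≡ 1 (mod 6962), giving 1135⁻¹ ≡ 687.
x ≡ 1135⁻¹·5692 ≡ 687·5692 ≡ 4722 (mod 6962).

4722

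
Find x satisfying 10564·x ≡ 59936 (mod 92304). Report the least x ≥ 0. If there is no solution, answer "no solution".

First find gcd(10564, 92304):
92304 = 8×10564 + 7792
10564 = 1×7792 + 2772
7792 = 2×2772 + 2248
2772 = 1×2248 + 524
2248 = 4×524 + 152
524 = 3×152 + 68
152 = 2×68 + 16
68 = 4×16 + 4
16 = 4×4 + 0
gcd = 4 and 4 | 59936, so solutions exist. Divide through by 4: 2641x ≡ 14984 (mod 23076).
Now find 2641⁻¹ mod 23076:
23076 = 8×2641 + 1948
2641 = 1×1948 + 693
1948 = 2×693 + 562
693 = 1×562 + 131
562 = 4×131 + 38
131 = 3×38 + 17
38 = 2×17 + 4
17 = 4×4 + 1
4 = 4×1 + 0
Back-substitute:
1 = 17 − 4·4
1 = −4·38 + 9·17
1 = 9·131 − 31·38
1 = −31·562 + 133·131
1 = 133·693 − 164·562
1 = −164·1948 + 461·693
1 = 461·2641 − 625·1948
1 = −625·23076 + 5461·2641
So 2641⁻¹ ≡ 5461 (mod 23076).
Then x ≡ 5461·14984 ≡ 128 (mod 23076); the smallest non-negative solution is x = 128.

128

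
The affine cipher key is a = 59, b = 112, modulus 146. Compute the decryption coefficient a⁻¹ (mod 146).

99

Run Euclid on (146, 59):
146 = 2×59 + 28
59 = 2×28 + 3
28 = 9×3 + 1
3 = 3×1 + 0
gcd = 1, so the inverse exists. Back-substitute:
1 = 28 − 9·3
1 = −9·59 + 19·28
1 = 19·146 − 47·59
So 59·(-47) ≡ 1 (mod 146), and -47 ≡ 99 (mod 146).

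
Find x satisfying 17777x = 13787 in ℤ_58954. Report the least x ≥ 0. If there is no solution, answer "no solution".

25019

First find gcd(17777, 58954):
58954 = 3×17777 + 5623
17777 = 3×5623 + 908
5623 = 6×908 + 175
908 = 5×175 + 33
175 = 5×33 + 10
33 = 3×10 + 3
10 = 3×3 + 1
3 = 3×1 + 0
gcd = 1, so a unique solution mod 58954 exists.
Back-substitute for the Bézout coefficients:
1 = 10 − 3·3
1 = −3·33 + 10·10
1 = 10·175 − 53·33
1 = −53·908 + 275·175
1 = 275·5623 − 1703·908
1 = −1703·17777 + 5384·5623
1 = 5384·58954 − 17855·17777
So 17777·(-17855) ≡ 1 (mod 58954), giving 17777⁻¹ ≡ 41099.
x ≡ 17777⁻¹·13787 ≡ 41099·13787 ≡ 25019 (mod 58954).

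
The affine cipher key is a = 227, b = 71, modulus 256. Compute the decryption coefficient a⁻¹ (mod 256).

203

gcd(256, 227) by repeated division:
256 = 1*227 + 29
227 = 7*29 + 24
29 = 1*24 + 5
24 = 4*5 + 4
5 = 1*4 + 1
4 = 4*1 + 0
gcd = 1, so the inverse exists. Back-substitute:
1 = 5 − 4
1 = −24 + 5·5
1 = 5·29 − 6·24
1 = −6·227 + 47·29
1 = 47·256 − 53·227
So 227·(-53) ≡ 1 (mod 256), and -53 ≡ 203 (mod 256).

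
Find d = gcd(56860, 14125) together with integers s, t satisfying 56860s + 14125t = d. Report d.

5

Euclidean algorithm:
56860 = 4×14125 + 360
14125 = 39×360 + 85
360 = 4×85 + 20
85 = 4×20 + 5
20 = 4×5 + 0
gcd(56860, 14125) = 5.
Express as a combination:
5 = 85 − 4·20
5 = −4·360 + 17·85
5 = 17·14125 − 667·360
5 = −667·56860 + 2685·14125
So 5 = (-667)·56860 + (2685)·14125.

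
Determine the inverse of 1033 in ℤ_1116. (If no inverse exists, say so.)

Run Euclid on (1116, 1033):
1116 = 1*1033 + 83
1033 = 12*83 + 37
83 = 2*37 + 9
37 = 4*9 + 1
9 = 9*1 + 0
Since gcd(1033, 1116) = 1, back-substitute to write 1 as a combination:
1 = 37 − 4·9
1 = −4·83 + 9·37
1 = 9·1033 − 112·83
1 = −112·1116 + 121·1033
So 1033·121 ≡ 1 (mod 1116).

121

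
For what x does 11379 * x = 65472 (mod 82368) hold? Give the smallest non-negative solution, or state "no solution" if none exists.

First find gcd(11379, 82368):
82368 = 7·11379 + 2715
11379 = 4·2715 + 519
2715 = 5·519 + 120
519 = 4·120 + 39
120 = 3·39 + 3
39 = 13·3 + 0
gcd = 3 and 3 | 65472, so solutions exist. Divide through by 3: 3793x ≡ 21824 (mod 27456).
Now find 3793⁻¹ mod 27456:
27456 = 7*3793 + 905
3793 = 4*905 + 173
905 = 5*173 + 40
173 = 4*40 + 13
40 = 3*13 + 1
13 = 13*1 + 0
Back-substitute:
1 = 40 − 3·13
1 = −3·173 + 13·40
1 = 13·905 − 68·173
1 = −68·3793 + 285·905
1 = 285·27456 − 2063·3793
So 3793·(-2063) ≡ 1 (mod 27456), i.e. 3793⁻¹ ≡ 25393.
Then x ≡ 25393·21824 ≡ 4928 (mod 27456); the smallest non-negative solution is x = 4928.

4928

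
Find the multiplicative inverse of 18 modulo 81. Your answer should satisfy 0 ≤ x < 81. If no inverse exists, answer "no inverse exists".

no inverse exists

Euclidean algorithm on 81, 18:
81 = 4·18 + 9
18 = 2·9 + 0
gcd(18, 81) = 9 ≠ 1, so 18 has no multiplicative inverse modulo 81.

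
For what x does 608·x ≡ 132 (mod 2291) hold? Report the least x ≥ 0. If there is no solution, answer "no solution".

First find gcd(608, 2291):
2291 = 3×608 + 467
608 = 1×467 + 141
467 = 3×141 + 44
141 = 3×44 + 9
44 = 4×9 + 8
9 = 1×8 + 1
8 = 8×1 + 0
gcd = 1, so a unique solution mod 2291 exists.
Back-substitute for the Bézout coefficients:
1 = 9 − 8
1 = −44 + 5·9
1 = 5·141 − 16·44
1 = −16·467 + 53·141
1 = 53·608 − 69·467
1 = −69·2291 + 260·608
So 608·(260) ≡ 1 (mod 2291), giving 608⁻¹ ≡ 260.
x ≡ 608⁻¹·132 ≡ 260·132 ≡ 2246 (mod 2291).

2246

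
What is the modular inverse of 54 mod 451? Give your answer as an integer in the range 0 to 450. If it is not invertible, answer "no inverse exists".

gcd(451, 54) by repeated division:
451 = 8×54 + 19
54 = 2×19 + 16
19 = 1×16 + 3
16 = 5×3 + 1
3 = 3×1 + 0
gcd = 1, so the inverse exists. Back-substitute:
1 = 16 − 5·3
1 = −5·19 + 6·16
1 = 6·54 − 17·19
1 = −17·451 + 142·54
So 54·142 ≡ 1 (mod 451).

142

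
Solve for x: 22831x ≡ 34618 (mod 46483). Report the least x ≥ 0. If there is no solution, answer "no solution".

26809

First find gcd(22831, 46483):
46483 = 2×22831 + 821
22831 = 27×821 + 664
821 = 1×664 + 157
664 = 4×157 + 36
157 = 4×36 + 13
36 = 2×13 + 10
13 = 1×10 + 3
10 = 3×3 + 1
3 = 3×1 + 0
gcd = 1, so a unique solution mod 46483 exists.
Back-substitute for the Bézout coefficients:
1 = 10 − 3·3
1 = −3·13 + 4·10
1 = 4·36 − 11·13
1 = −11·157 + 48·36
1 = 48·664 − 203·157
1 = −203·821 + 251·664
1 = 251·22831 − 6980·821
1 = −6980·46483 + 14211·22831
So 22831·(14211) ≡ 1 (mod 46483), giving 22831⁻¹ ≡ 14211.
x ≡ 22831⁻¹·34618 ≡ 14211·34618 ≡ 26809 (mod 46483).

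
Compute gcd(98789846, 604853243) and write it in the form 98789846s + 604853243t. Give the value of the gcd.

Repeated division:
604853243 = 6×98789846 + 12114167
98789846 = 8×12114167 + 1876510
12114167 = 6×1876510 + 855107
1876510 = 2×855107 + 166296
855107 = 5×166296 + 23627
166296 = 7×23627 + 907
23627 = 26×907 + 45
907 = 20×45 + 7
45 = 6×7 + 3
7 = 2×3 + 1
3 = 3×1 + 0
gcd(98789846, 604853243) = 1.
Express as a combination:
1 = 7 − 2·3
1 = −2·45 + 13·7
1 = 13·907 − 262·45
1 = −262·23627 + 6825·907
1 = 6825·166296 − 48037·23627
1 = −48037·855107 + 247010·166296
1 = 247010·1876510 − 542057·855107
1 = −542057·12114167 + 3499352·1876510
1 = 3499352·98789846 − 28536873·12114167
1 = −28536873·604853243 + 174720590·98789846
So 1 = (-28536873)·604853243 + (174720590)·98789846.

1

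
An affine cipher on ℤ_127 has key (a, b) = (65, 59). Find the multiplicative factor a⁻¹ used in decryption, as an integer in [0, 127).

Extended Euclidean algorithm:
127 = 1×65 + 62
65 = 1×62 + 3
62 = 20×3 + 2
3 = 1×2 + 1
2 = 2×1 + 0
The gcd is 1. Working backward:
1 = 3 − 2
1 = −62 + 21·3
1 = 21·65 − 22·62
1 = −22·127 + 43·65
So 65·43 ≡ 1 (mod 127).

43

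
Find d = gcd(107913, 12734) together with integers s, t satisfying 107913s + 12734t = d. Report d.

1

Repeated division:
107913 = 8·12734 + 6041
12734 = 2·6041 + 652
6041 = 9·652 + 173
652 = 3·173 + 133
173 = 1·133 + 40
133 = 3·40 + 13
40 = 3·13 + 1
13 = 13·1 + 0
gcd(107913, 12734) = 1.
Working backward:
1 = 40 − 3·13
1 = −3·133 + 10·40
1 = 10·173 − 13·133
1 = −13·652 + 49·173
1 = 49·6041 − 454·652
1 = −454·12734 + 957·6041
1 = 957·107913 − 8110·12734
So 1 = (957)·107913 + (-8110)·12734.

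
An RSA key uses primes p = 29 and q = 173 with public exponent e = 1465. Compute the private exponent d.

2265

φ(n) = (p−1)(q−1) = 28·172 = 4816.
Need d with 1465·d ≡ 1 (mod 4816). Apply the extended Euclidean algorithm:
4816 = 3×1465 + 421
1465 = 3×421 + 202
421 = 2×202 + 17
202 = 11×17 + 15
17 = 1×15 + 2
15 = 7×2 + 1
2 = 2×1 + 0
Back-substitute:
1 = 15 − 7·2
1 = −7·17 + 8·15
1 = 8·202 − 95·17
1 = −95·421 + 198·202
1 = 198·1465 − 689·421
1 = −689·4816 + 2265·1465
So 1465·2265 ≡ 1 (mod 4816), hence d = 2265.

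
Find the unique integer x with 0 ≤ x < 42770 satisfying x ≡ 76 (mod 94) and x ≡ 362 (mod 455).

Write x = 76 + 94·k. Then 94·k ≡ 362 − 76 ≡ 286 (mod 455).
Need 94⁻¹ mod 455. Extended Euclid on (455, 94):
455 = 4·94 + 79
94 = 1·79 + 15
79 = 5·15 + 4
15 = 3·4 + 3
4 = 1·3 + 1
3 = 3·1 + 0
Back-substitute:
1 = 4 − 3
1 = −15 + 4·4
1 = 4·79 − 21·15
1 = −21·94 + 25·79
1 = 25·455 − 121·94
94⁻¹ ≡ 334 (mod 455), so k ≡ 334·286 ≡ 429 (mod 455).
x = 76 + 94·429 = 40402.

40402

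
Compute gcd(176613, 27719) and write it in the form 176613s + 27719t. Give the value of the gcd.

1

Euclidean algorithm:
176613 = 6×27719 + 10299
27719 = 2×10299 + 7121
10299 = 1×7121 + 3178
7121 = 2×3178 + 765
3178 = 4×765 + 118
765 = 6×118 + 57
118 = 2×57 + 4
57 = 14×4 + 1
4 = 4×1 + 0
gcd(176613, 27719) = 1.
Express as a combination:
1 = 57 − 14·4
1 = −14·118 + 29·57
1 = 29·765 − 188·118
1 = −188·3178 + 781·765
1 = 781·7121 − 1750·3178
1 = −1750·10299 + 2531·7121
1 = 2531·27719 − 6812·10299
1 = −6812·176613 + 43403·27719
So 1 = (-6812)·176613 + (43403)·27719.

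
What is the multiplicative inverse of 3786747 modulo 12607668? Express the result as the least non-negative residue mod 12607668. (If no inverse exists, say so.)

no inverse exists

Euclidean algorithm on 12607668, 3786747:
12607668 = 3*3786747 + 1247427
3786747 = 3*1247427 + 44466
1247427 = 28*44466 + 2379
44466 = 18*2379 + 1644
2379 = 1*1644 + 735
1644 = 2*735 + 174
735 = 4*174 + 39
174 = 4*39 + 18
39 = 2*18 + 3
18 = 6*3 + 0
gcd(3786747, 12607668) = 3 ≠ 1, so 3786747 has no multiplicative inverse modulo 12607668.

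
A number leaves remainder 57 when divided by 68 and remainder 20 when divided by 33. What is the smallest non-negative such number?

Write x = 57 + 68·k. Then 68·k ≡ 20 − 57 ≡ 29 (mod 33).
Need 68⁻¹ mod 33. Extended Euclid on (33, 2):
33 = 16·2 + 1
2 = 2·1 + 0
Back-substitute:
1 = 33 − 16·2
68⁻¹ ≡ 17 (mod 33), so k ≡ 17·29 ≡ 31 (mod 33).
x = 57 + 68·31 = 2165.

2165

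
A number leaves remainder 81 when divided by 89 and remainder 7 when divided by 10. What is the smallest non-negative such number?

437

Write x = 81 + 89·k. Then 89·k ≡ 7 − 81 ≡ 6 (mod 10).
Need 89⁻¹ mod 10. Extended Euclid on (10, 9):
10 = 1×9 + 1
9 = 9×1 + 0
Back-substitute:
1 = 10 − 9
89⁻¹ ≡ 9 (mod 10), so k ≡ 9·6 ≡ 4 (mod 10).
x = 81 + 89·4 = 437.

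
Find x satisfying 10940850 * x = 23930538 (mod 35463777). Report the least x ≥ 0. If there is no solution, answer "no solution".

5082552

First find gcd(10940850, 35463777):
35463777 = 3×10940850 + 2641227
10940850 = 4×2641227 + 375942
2641227 = 7×375942 + 9633
375942 = 39×9633 + 255
9633 = 37×255 + 198
255 = 1×198 + 57
198 = 3×57 + 27
57 = 2×27 + 3
27 = 9×3 + 0
gcd = 3 and 3 | 23930538, so solutions exist. Divide through by 3: 3646950x ≡ 7976846 (mod 11821259).
Now find 3646950⁻¹ mod 11821259:
11821259 = 3·3646950 + 880409
3646950 = 4·880409 + 125314
880409 = 7·125314 + 3211
125314 = 39·3211 + 85
3211 = 37·85 + 66
85 = 1·66 + 19
66 = 3·19 + 9
19 = 2·9 + 1
9 = 9·1 + 0
Back-substitute:
1 = 19 − 2·9
1 = −2·66 + 7·19
1 = 7·85 − 9·66
1 = −9·3211 + 340·85
1 = 340·125314 − 13269·3211
1 = −13269·880409 + 93223·125314
1 = 93223·3646950 − 386161·880409
1 = −386161·11821259 + 1251706·3646950
So 3646950⁻¹ ≡ 1251706 (mod 11821259).
Then x ≡ 1251706·7976846 ≡ 5082552 (mod 11821259); the smallest non-negative solution is x = 5082552.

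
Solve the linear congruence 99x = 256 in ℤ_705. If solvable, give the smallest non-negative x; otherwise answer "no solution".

no solution

gcd(99, 705):
705 = 7·99 + 12
99 = 8·12 + 3
12 = 4·3 + 0
gcd = 3, but 3 ∤ 256, so the congruence has no solution.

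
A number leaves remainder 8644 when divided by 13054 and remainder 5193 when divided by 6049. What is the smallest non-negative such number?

Write x = 8644 + 13054·k. Then 13054·k ≡ 5193 − 8644 ≡ 2598 (mod 6049).
Need 13054⁻¹ mod 6049. Extended Euclid on (6049, 956):
6049 = 6*956 + 313
956 = 3*313 + 17
313 = 18*17 + 7
17 = 2*7 + 3
7 = 2*3 + 1
3 = 3*1 + 0
Back-substitute:
1 = 7 − 2·3
1 = −2·17 + 5·7
1 = 5·313 − 92·17
1 = −92·956 + 281·313
1 = 281·6049 − 1778·956
13054⁻¹ ≡ 4271 (mod 6049), so k ≡ 4271·2598 ≡ 2192 (mod 6049).
x = 8644 + 13054·2192 = 28623012.

28623012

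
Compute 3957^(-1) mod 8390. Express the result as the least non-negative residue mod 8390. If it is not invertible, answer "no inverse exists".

6363

Extended Euclidean algorithm:
8390 = 2*3957 + 476
3957 = 8*476 + 149
476 = 3*149 + 29
149 = 5*29 + 4
29 = 7*4 + 1
4 = 4*1 + 0
The gcd is 1. Working backward:
1 = 29 − 7·4
1 = −7·149 + 36·29
1 = 36·476 − 115·149
1 = −115·3957 + 956·476
1 = 956·8390 − 2027·3957
So 3957·(-2027) ≡ 1 (mod 8390), and -2027 ≡ 6363 (mod 8390).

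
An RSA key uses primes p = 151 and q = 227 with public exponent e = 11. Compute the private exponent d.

18491

φ(n) = (p−1)(q−1) = 150·226 = 33900.
Need d with 11·d ≡ 1 (mod 33900). Apply the extended Euclidean algorithm:
33900 = 3081×11 + 9
11 = 1×9 + 2
9 = 4×2 + 1
2 = 2×1 + 0
Back-substitute:
1 = 9 − 4·2
1 = −4·11 + 5·9
1 = 5·33900 − 15409·11
So 11·(-15409) ≡ 1 (mod 33900), hence d ≡ -15409 ≡ 18491 (mod 33900).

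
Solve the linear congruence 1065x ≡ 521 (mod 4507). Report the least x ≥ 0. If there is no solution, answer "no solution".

First find gcd(1065, 4507):
4507 = 4·1065 + 247
1065 = 4·247 + 77
247 = 3·77 + 16
77 = 4·16 + 13
16 = 1·13 + 3
13 = 4·3 + 1
3 = 3·1 + 0
gcd = 1, so a unique solution mod 4507 exists.
Back-substitute for the Bézout coefficients:
1 = 13 − 4·3
1 = −4·16 + 5·13
1 = 5·77 − 24·16
1 = −24·247 + 77·77
1 = 77·1065 − 332·247
1 = −332·4507 + 1405·1065
So 1065·(1405) ≡ 1 (mod 4507), giving 1065⁻¹ ≡ 1405.
x ≡ 1065⁻¹·521 ≡ 1405·521 ≡ 1871 (mod 4507).

1871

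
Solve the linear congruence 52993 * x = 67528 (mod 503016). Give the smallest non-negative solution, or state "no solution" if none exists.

First find gcd(52993, 503016):
503016 = 9×52993 + 26079
52993 = 2×26079 + 835
26079 = 31×835 + 194
835 = 4×194 + 59
194 = 3×59 + 17
59 = 3×17 + 8
17 = 2×8 + 1
8 = 8×1 + 0
gcd = 1, so a unique solution mod 503016 exists.
Back-substitute for the Bézout coefficients:
1 = 17 − 2·8
1 = −2·59 + 7·17
1 = 7·194 − 23·59
1 = −23·835 + 99·194
1 = 99·26079 − 3092·835
1 = −3092·52993 + 6283·26079
1 = 6283·503016 − 59639·52993
So 52993·(-59639) ≡ 1 (mod 503016), giving 52993⁻¹ ≡ 443377.
x ≡ 52993⁻¹·67528 ≡ 443377·67528 ≡ 346720 (mod 503016).

346720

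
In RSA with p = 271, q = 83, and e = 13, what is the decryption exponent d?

20437

φ(n) = (p−1)(q−1) = 270·82 = 22140.
Need d with 13·d ≡ 1 (mod 22140). Apply the extended Euclidean algorithm:
22140 = 1703*13 + 1
13 = 13*1 + 0
Back-substitute:
1 = 22140 − 1703·13
So 13·(-1703) ≡ 1 (mod 22140), hence d ≡ -1703 ≡ 20437 (mod 22140).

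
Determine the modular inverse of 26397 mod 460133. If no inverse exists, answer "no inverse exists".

205532

Extended Euclidean algorithm:
460133 = 17·26397 + 11384
26397 = 2·11384 + 3629
11384 = 3·3629 + 497
3629 = 7·497 + 150
497 = 3·150 + 47
150 = 3·47 + 9
47 = 5·9 + 2
9 = 4·2 + 1
2 = 2·1 + 0
Since gcd(26397, 460133) = 1, back-substitute to write 1 as a combination:
1 = 9 − 4·2
1 = −4·47 + 21·9
1 = 21·150 − 67·47
1 = −67·497 + 222·150
1 = 222·3629 − 1621·497
1 = −1621·11384 + 5085·3629
1 = 5085·26397 − 11791·11384
1 = −11791·460133 + 205532·26397
So 26397·205532 ≡ 1 (mod 460133).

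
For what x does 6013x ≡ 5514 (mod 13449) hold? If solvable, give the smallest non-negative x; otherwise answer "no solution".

First find gcd(6013, 13449):
13449 = 2*6013 + 1423
6013 = 4*1423 + 321
1423 = 4*321 + 139
321 = 2*139 + 43
139 = 3*43 + 10
43 = 4*10 + 3
10 = 3*3 + 1
3 = 3*1 + 0
gcd = 1, so a unique solution mod 13449 exists.
Back-substitute for the Bézout coefficients:
1 = 10 − 3·3
1 = −3·43 + 13·10
1 = 13·139 − 42·43
1 = −42·321 + 97·139
1 = 97·1423 − 430·321
1 = −430·6013 + 1817·1423
1 = 1817·13449 − 4064·6013
So 6013·(-4064) ≡ 1 (mod 13449), giving 6013⁻¹ ≡ 9385.
x ≡ 6013⁻¹·5514 ≡ 9385·5514 ≡ 10587 (mod 13449).

10587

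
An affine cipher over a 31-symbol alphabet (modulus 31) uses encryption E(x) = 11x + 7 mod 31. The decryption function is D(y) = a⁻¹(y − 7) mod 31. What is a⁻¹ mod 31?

17

gcd(31, 11) by repeated division:
31 = 2·11 + 9
11 = 1·9 + 2
9 = 4·2 + 1
2 = 2·1 + 0
The gcd is 1. Working backward:
1 = 9 − 4·2
1 = −4·11 + 5·9
1 = 5·31 − 14·11
Thus 11·(-14) ≡ 1 (mod 31); reducing, -14 mod 31 = 17.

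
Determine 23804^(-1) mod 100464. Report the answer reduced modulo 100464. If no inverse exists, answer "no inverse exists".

no inverse exists

Compute gcd(23804, 100464):
100464 = 4*23804 + 5248
23804 = 4*5248 + 2812
5248 = 1*2812 + 2436
2812 = 1*2436 + 376
2436 = 6*376 + 180
376 = 2*180 + 16
180 = 11*16 + 4
16 = 4*4 + 0
gcd(23804, 100464) = 4 ≠ 1, so 23804 has no multiplicative inverse modulo 100464.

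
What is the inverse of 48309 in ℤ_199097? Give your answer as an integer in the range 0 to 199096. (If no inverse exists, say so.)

Extended Euclidean algorithm:
199097 = 4*48309 + 5861
48309 = 8*5861 + 1421
5861 = 4*1421 + 177
1421 = 8*177 + 5
177 = 35*5 + 2
5 = 2*2 + 1
2 = 2*1 + 0
The gcd is 1. Working backward:
1 = 5 − 2·2
1 = −2·177 + 71·5
1 = 71·1421 − 570·177
1 = −570·5861 + 2351·1421
1 = 2351·48309 − 19378·5861
1 = −19378·199097 + 79863·48309
So 48309·79863 ≡ 1 (mod 199097).

79863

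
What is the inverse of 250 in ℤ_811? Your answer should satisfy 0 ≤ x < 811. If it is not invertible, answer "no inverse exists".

678

Run Euclid on (811, 250):
811 = 3·250 + 61
250 = 4·61 + 6
61 = 10·6 + 1
6 = 6·1 + 0
Since gcd(250, 811) = 1, back-substitute to write 1 as a combination:
1 = 61 − 10·6
1 = −10·250 + 41·61
1 = 41·811 − 133·250
Thus 250·(-133) ≡ 1 (mod 811); reducing, -133 mod 811 = 678.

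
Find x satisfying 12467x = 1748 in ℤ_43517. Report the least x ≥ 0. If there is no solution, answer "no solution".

First find gcd(12467, 43517):
43517 = 3·12467 + 6116
12467 = 2·6116 + 235
6116 = 26·235 + 6
235 = 39·6 + 1
6 = 6·1 + 0
gcd = 1, so a unique solution mod 43517 exists.
Back-substitute for the Bézout coefficients:
1 = 235 − 39·6
1 = −39·6116 + 1015·235
1 = 1015·12467 − 2069·6116
1 = −2069·43517 + 7222·12467
So 12467·(7222) ≡ 1 (mod 43517), giving 12467⁻¹ ≡ 7222.
x ≡ 12467⁻¹·1748 ≡ 7222·1748 ≡ 4126 (mod 43517).

4126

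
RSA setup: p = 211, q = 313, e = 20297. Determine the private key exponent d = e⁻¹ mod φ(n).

φ(n) = (p−1)(q−1) = 210·312 = 65520.
Need d with 20297·d ≡ 1 (mod 65520). Apply the extended Euclidean algorithm:
65520 = 3*20297 + 4629
20297 = 4*4629 + 1781
4629 = 2*1781 + 1067
1781 = 1*1067 + 714
1067 = 1*714 + 353
714 = 2*353 + 8
353 = 44*8 + 1
8 = 8*1 + 0
Back-substitute:
1 = 353 − 44·8
1 = −44·714 + 89·353
1 = 89·1067 − 133·714
1 = −133·1781 + 222·1067
1 = 222·4629 − 577·1781
1 = −577·20297 + 2530·4629
1 = 2530·65520 − 8167·20297
So 20297·(-8167) ≡ 1 (mod 65520), hence d ≡ -8167 ≡ 57353 (mod 65520).

57353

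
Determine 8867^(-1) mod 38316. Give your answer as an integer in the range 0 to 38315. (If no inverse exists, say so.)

25979

Apply the Euclidean algorithm to 38316 and 8867:
38316 = 4×8867 + 2848
8867 = 3×2848 + 323
2848 = 8×323 + 264
323 = 1×264 + 59
264 = 4×59 + 28
59 = 2×28 + 3
28 = 9×3 + 1
3 = 3×1 + 0
The gcd is 1. Working backward:
1 = 28 − 9·3
1 = −9·59 + 19·28
1 = 19·264 − 85·59
1 = −85·323 + 104·264
1 = 104·2848 − 917·323
1 = −917·8867 + 2855·2848
1 = 2855·38316 − 12337·8867
So 8867·(-12337) ≡ 1 (mod 38316), and -12337 ≡ 25979 (mod 38316).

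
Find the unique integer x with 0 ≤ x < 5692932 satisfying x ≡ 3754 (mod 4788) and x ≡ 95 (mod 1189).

Write x = 3754 + 4788·k. Then 4788·k ≡ 95 − 3754 ≡ 1097 (mod 1189).
Need 4788⁻¹ mod 1189. Extended Euclid on (1189, 32):
1189 = 37×32 + 5
32 = 6×5 + 2
5 = 2×2 + 1
2 = 2×1 + 0
Back-substitute:
1 = 5 − 2·2
1 = −2·32 + 13·5
1 = 13·1189 − 483·32
4788⁻¹ ≡ 706 (mod 1189), so k ≡ 706·1097 ≡ 443 (mod 1189).
x = 3754 + 4788·443 = 2124838.

2124838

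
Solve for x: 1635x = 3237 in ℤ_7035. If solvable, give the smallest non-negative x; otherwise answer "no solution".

gcd(1635, 7035):
7035 = 4*1635 + 495
1635 = 3*495 + 150
495 = 3*150 + 45
150 = 3*45 + 15
45 = 3*15 + 0
gcd = 15, but 15 ∤ 3237, so the congruence has no solution.

no solution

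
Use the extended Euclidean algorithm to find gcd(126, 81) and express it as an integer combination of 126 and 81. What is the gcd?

9

Apply Euclid's algorithm to 126 and 81:
126 = 1*81 + 45
81 = 1*45 + 36
45 = 1*36 + 9
36 = 4*9 + 0
gcd(126, 81) = 9.
Back-substituting:
9 = 45 − 36
9 = −81 + 2·45
9 = 2·126 − 3·81
So 9 = (2)·126 + (-3)·81.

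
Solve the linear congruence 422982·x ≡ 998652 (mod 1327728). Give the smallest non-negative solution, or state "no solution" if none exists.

203122

First find gcd(422982, 1327728):
1327728 = 3·422982 + 58782
422982 = 7·58782 + 11508
58782 = 5·11508 + 1242
11508 = 9·1242 + 330
1242 = 3·330 + 252
330 = 1·252 + 78
252 = 3·78 + 18
78 = 4·18 + 6
18 = 3·6 + 0
gcd = 6 and 6 | 998652, so solutions exist. Divide through by 6: 70497x ≡ 166442 (mod 221288).
Now find 70497⁻¹ mod 221288:
221288 = 3·70497 + 9797
70497 = 7·9797 + 1918
9797 = 5·1918 + 207
1918 = 9·207 + 55
207 = 3·55 + 42
55 = 1·42 + 13
42 = 3·13 + 3
13 = 4·3 + 1
3 = 3·1 + 0
Back-substitute:
1 = 13 − 4·3
1 = −4·42 + 13·13
1 = 13·55 − 17·42
1 = −17·207 + 64·55
1 = 64·1918 − 593·207
1 = −593·9797 + 3029·1918
1 = 3029·70497 − 21796·9797
1 = −21796·221288 + 68417·70497
So 70497⁻¹ ≡ 68417 (mod 221288).
Then x ≡ 68417·166442 ≡ 203122 (mod 221288); the smallest non-negative solution is x = 203122.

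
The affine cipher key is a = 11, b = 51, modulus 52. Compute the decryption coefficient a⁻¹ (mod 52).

Extended Euclidean algorithm:
52 = 4·11 + 8
11 = 1·8 + 3
8 = 2·3 + 2
3 = 1·2 + 1
2 = 2·1 + 0
The gcd is 1. Working backward:
1 = 3 − 2
1 = −8 + 3·3
1 = 3·11 − 4·8
1 = −4·52 + 19·11
So 11·19 ≡ 1 (mod 52).

19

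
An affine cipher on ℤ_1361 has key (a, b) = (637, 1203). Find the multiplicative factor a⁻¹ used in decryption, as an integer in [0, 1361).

gcd(1361, 637) by repeated division:
1361 = 2·637 + 87
637 = 7·87 + 28
87 = 3·28 + 3
28 = 9·3 + 1
3 = 3·1 + 0
The gcd is 1. Working backward:
1 = 28 − 9·3
1 = −9·87 + 28·28
1 = 28·637 − 205·87
1 = −205·1361 + 438·637
So 637·438 ≡ 1 (mod 1361).

438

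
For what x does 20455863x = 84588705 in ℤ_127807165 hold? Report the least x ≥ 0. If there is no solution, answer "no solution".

30188070

First find gcd(20455863, 127807165):
127807165 = 6*20455863 + 5071987
20455863 = 4*5071987 + 167915
5071987 = 30*167915 + 34537
167915 = 4*34537 + 29767
34537 = 1*29767 + 4770
29767 = 6*4770 + 1147
4770 = 4*1147 + 182
1147 = 6*182 + 55
182 = 3*55 + 17
55 = 3*17 + 4
17 = 4*4 + 1
4 = 4*1 + 0
gcd = 1, so a unique solution mod 127807165 exists.
Back-substitute for the Bézout coefficients:
1 = 17 − 4·4
1 = −4·55 + 13·17
1 = 13·182 − 43·55
1 = −43·1147 + 271·182
1 = 271·4770 − 1127·1147
1 = −1127·29767 + 7033·4770
1 = 7033·34537 − 8160·29767
1 = −8160·167915 + 39673·34537
1 = 39673·5071987 − 1198350·167915
1 = −1198350·20455863 + 4833073·5071987
1 = 4833073·127807165 − 30196788·20455863
So 20455863·(-30196788) ≡ 1 (mod 127807165), giving 20455863⁻¹ ≡ 97610377.
x ≡ 20455863⁻¹·84588705 ≡ 97610377·84588705 ≡ 30188070 (mod 127807165).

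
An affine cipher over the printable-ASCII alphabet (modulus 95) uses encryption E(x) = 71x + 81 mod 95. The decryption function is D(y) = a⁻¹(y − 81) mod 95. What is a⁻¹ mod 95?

gcd(95, 71) by repeated division:
95 = 1·71 + 24
71 = 2·24 + 23
24 = 1·23 + 1
23 = 23·1 + 0
Since gcd(71, 95) = 1, back-substitute to write 1 as a combination:
1 = 24 − 23
1 = −71 + 3·24
1 = 3·95 − 4·71
Hence 71⁻¹ ≡ -4 ≡ 91 (mod 95).

91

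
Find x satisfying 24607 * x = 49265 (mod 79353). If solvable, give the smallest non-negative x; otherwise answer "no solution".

68984

First find gcd(24607, 79353):
79353 = 3×24607 + 5532
24607 = 4×5532 + 2479
5532 = 2×2479 + 574
2479 = 4×574 + 183
574 = 3×183 + 25
183 = 7×25 + 8
25 = 3×8 + 1
8 = 8×1 + 0
gcd = 1, so a unique solution mod 79353 exists.
Back-substitute for the Bézout coefficients:
1 = 25 − 3·8
1 = −3·183 + 22·25
1 = 22·574 − 69·183
1 = −69·2479 + 298·574
1 = 298·5532 − 665·2479
1 = −665·24607 + 2958·5532
1 = 2958·79353 − 9539·24607
So 24607·(-9539) ≡ 1 (mod 79353), giving 24607⁻¹ ≡ 69814.
x ≡ 24607⁻¹·49265 ≡ 69814·49265 ≡ 68984 (mod 79353).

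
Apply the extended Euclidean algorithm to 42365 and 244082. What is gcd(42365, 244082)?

1

Apply Euclid's algorithm to 244082 and 42365:
244082 = 5·42365 + 32257
42365 = 1·32257 + 10108
32257 = 3·10108 + 1933
10108 = 5·1933 + 443
1933 = 4·443 + 161
443 = 2·161 + 121
161 = 1·121 + 40
121 = 3·40 + 1
40 = 40·1 + 0
gcd(42365, 244082) = 1.
Express as a combination:
1 = 121 − 3·40
1 = −3·161 + 4·121
1 = 4·443 − 11·161
1 = −11·1933 + 48·443
1 = 48·10108 − 251·1933
1 = −251·32257 + 801·10108
1 = 801·42365 − 1052·32257
1 = −1052·244082 + 6061·42365
So 1 = (-1052)·244082 + (6061)·42365.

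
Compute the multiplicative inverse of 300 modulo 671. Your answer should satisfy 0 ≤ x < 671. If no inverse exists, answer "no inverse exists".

378

Extended Euclidean algorithm:
671 = 2×300 + 71
300 = 4×71 + 16
71 = 4×16 + 7
16 = 2×7 + 2
7 = 3×2 + 1
2 = 2×1 + 0
Since gcd(300, 671) = 1, back-substitute to write 1 as a combination:
1 = 7 − 3·2
1 = −3·16 + 7·7
1 = 7·71 − 31·16
1 = −31·300 + 131·71
1 = 131·671 − 293·300
Thus 300·(-293) ≡ 1 (mod 671); reducing, -293 mod 671 = 378.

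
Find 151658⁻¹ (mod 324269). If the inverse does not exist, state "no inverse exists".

Apply the Euclidean algorithm to 324269 and 151658:
324269 = 2·151658 + 20953
151658 = 7·20953 + 4987
20953 = 4·4987 + 1005
4987 = 4·1005 + 967
1005 = 1·967 + 38
967 = 25·38 + 17
38 = 2·17 + 4
17 = 4·4 + 1
4 = 4·1 + 0
The gcd is 1. Working backward:
1 = 17 − 4·4
1 = −4·38 + 9·17
1 = 9·967 − 229·38
1 = −229·1005 + 238·967
1 = 238·4987 − 1181·1005
1 = −1181·20953 + 4962·4987
1 = 4962·151658 − 35915·20953
1 = −35915·324269 + 76792·151658
So 151658·76792 ≡ 1 (mod 324269).

76792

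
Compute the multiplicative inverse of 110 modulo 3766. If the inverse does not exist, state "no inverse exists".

Euclidean algorithm on 3766, 110:
3766 = 34×110 + 26
110 = 4×26 + 6
26 = 4×6 + 2
6 = 3×2 + 0
Since gcd = 2 > 1, 110 is not a unit mod 3766.

no inverse exists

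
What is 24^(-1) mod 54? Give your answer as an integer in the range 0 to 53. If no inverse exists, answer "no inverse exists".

Compute gcd(24, 54):
54 = 2·24 + 6
24 = 4·6 + 0
gcd(24, 54) = 6 ≠ 1, so 24 has no multiplicative inverse modulo 54.

no inverse exists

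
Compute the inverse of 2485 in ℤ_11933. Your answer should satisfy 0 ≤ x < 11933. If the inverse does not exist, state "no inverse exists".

1431

Extended Euclidean algorithm:
11933 = 4*2485 + 1993
2485 = 1*1993 + 492
1993 = 4*492 + 25
492 = 19*25 + 17
25 = 1*17 + 8
17 = 2*8 + 1
8 = 8*1 + 0
gcd = 1, so the inverse exists. Back-substitute:
1 = 17 − 2·8
1 = −2·25 + 3·17
1 = 3·492 − 59·25
1 = −59·1993 + 239·492
1 = 239·2485 − 298·1993
1 = −298·11933 + 1431·2485
So 2485·1431 ≡ 1 (mod 11933).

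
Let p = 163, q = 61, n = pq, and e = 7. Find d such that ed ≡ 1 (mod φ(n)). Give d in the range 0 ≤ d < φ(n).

φ(n) = (p−1)(q−1) = 162·60 = 9720.
Need d with 7·d ≡ 1 (mod 9720). Apply the extended Euclidean algorithm:
9720 = 1388*7 + 4
7 = 1*4 + 3
4 = 1*3 + 1
3 = 3*1 + 0
Back-substitute:
1 = 4 − 3
1 = −7 + 2·4
1 = 2·9720 − 2777·7
So 7·(-2777) ≡ 1 (mod 9720), hence d ≡ -2777 ≡ 6943 (mod 9720).

6943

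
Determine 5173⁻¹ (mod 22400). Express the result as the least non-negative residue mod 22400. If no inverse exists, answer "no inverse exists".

Euclidean algorithm on 22400, 5173:
22400 = 4·5173 + 1708
5173 = 3·1708 + 49
1708 = 34·49 + 42
49 = 1·42 + 7
42 = 6·7 + 0
Since gcd = 7 > 1, 5173 is not a unit mod 22400.

no inverse exists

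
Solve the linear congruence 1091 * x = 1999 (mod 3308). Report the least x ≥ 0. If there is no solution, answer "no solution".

First find gcd(1091, 3308):
3308 = 3×1091 + 35
1091 = 31×35 + 6
35 = 5×6 + 5
6 = 1×5 + 1
5 = 5×1 + 0
gcd = 1, so a unique solution mod 3308 exists.
Back-substitute for the Bézout coefficients:
1 = 6 − 5
1 = −35 + 6·6
1 = 6·1091 − 187·35
1 = −187·3308 + 567·1091
So 1091·(567) ≡ 1 (mod 3308), giving 1091⁻¹ ≡ 567.
x ≡ 1091⁻¹·1999 ≡ 567·1999 ≡ 2097 (mod 3308).

2097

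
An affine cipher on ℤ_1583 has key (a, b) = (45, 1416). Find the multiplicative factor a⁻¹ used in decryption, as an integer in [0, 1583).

Run Euclid on (1583, 45):
1583 = 35×45 + 8
45 = 5×8 + 5
8 = 1×5 + 3
5 = 1×3 + 2
3 = 1×2 + 1
2 = 2×1 + 0
gcd = 1, so the inverse exists. Back-substitute:
1 = 3 − 2
1 = −5 + 2·3
1 = 2·8 − 3·5
1 = −3·45 + 17·8
1 = 17·1583 − 598·45
Hence 45⁻¹ ≡ -598 ≡ 985 (mod 1583).

985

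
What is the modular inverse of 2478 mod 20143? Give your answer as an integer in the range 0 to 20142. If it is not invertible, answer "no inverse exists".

7893

gcd(20143, 2478) by repeated division:
20143 = 8×2478 + 319
2478 = 7×319 + 245
319 = 1×245 + 74
245 = 3×74 + 23
74 = 3×23 + 5
23 = 4×5 + 3
5 = 1×3 + 2
3 = 1×2 + 1
2 = 2×1 + 0
gcd = 1, so the inverse exists. Back-substitute:
1 = 3 − 2
1 = −5 + 2·3
1 = 2·23 − 9·5
1 = −9·74 + 29·23
1 = 29·245 − 96·74
1 = −96·319 + 125·245
1 = 125·2478 − 971·319
1 = −971·20143 + 7893·2478
So 2478·7893 ≡ 1 (mod 20143).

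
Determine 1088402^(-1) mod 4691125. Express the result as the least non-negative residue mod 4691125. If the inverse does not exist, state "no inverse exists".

3197963

Extended Euclidean algorithm:
4691125 = 4·1088402 + 337517
1088402 = 3·337517 + 75851
337517 = 4·75851 + 34113
75851 = 2·34113 + 7625
34113 = 4·7625 + 3613
7625 = 2·3613 + 399
3613 = 9·399 + 22
399 = 18·22 + 3
22 = 7·3 + 1
3 = 3·1 + 0
The gcd is 1. Working backward:
1 = 22 − 7·3
1 = −7·399 + 127·22
1 = 127·3613 − 1150·399
1 = −1150·7625 + 2427·3613
1 = 2427·34113 − 10858·7625
1 = −10858·75851 + 24143·34113
1 = 24143·337517 − 107430·75851
1 = −107430·1088402 + 346433·337517
1 = 346433·4691125 − 1493162·1088402
Hence 1088402⁻¹ ≡ -1493162 ≡ 3197963 (mod 4691125).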